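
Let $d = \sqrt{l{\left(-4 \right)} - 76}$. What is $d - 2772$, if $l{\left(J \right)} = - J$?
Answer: $-2772 + 6 i \sqrt{2} \approx -2772.0 + 8.4853 i$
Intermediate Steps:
$d = 6 i \sqrt{2}$ ($d = \sqrt{\left(-1\right) \left(-4\right) - 76} = \sqrt{4 - 76} = \sqrt{-72} = 6 i \sqrt{2} \approx 8.4853 i$)
$d - 2772 = 6 i \sqrt{2} - 2772 = -2772 + 6 i \sqrt{2}$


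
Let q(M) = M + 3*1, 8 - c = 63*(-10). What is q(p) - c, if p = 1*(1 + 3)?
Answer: -631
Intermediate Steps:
p = 4 (p = 1*4 = 4)
c = 638 (c = 8 - 63*(-10) = 8 - 1*(-630) = 8 + 630 = 638)
q(M) = 3 + M (q(M) = M + 3 = 3 + M)
q(p) - c = (3 + 4) - 1*638 = 7 - 638 = -631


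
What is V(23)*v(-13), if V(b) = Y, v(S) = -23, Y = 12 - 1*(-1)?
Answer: -299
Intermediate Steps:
Y = 13 (Y = 12 + 1 = 13)
V(b) = 13
V(23)*v(-13) = 13*(-23) = -299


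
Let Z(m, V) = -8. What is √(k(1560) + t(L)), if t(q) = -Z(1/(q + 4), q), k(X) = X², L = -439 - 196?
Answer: 2*√608402 ≈ 1560.0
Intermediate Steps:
L = -635
t(q) = 8 (t(q) = -1*(-8) = 8)
√(k(1560) + t(L)) = √(1560² + 8) = √(2433600 + 8) = √2433608 = 2*√608402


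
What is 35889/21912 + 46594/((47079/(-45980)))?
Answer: -15647468838403/343865016 ≈ -45505.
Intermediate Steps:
35889/21912 + 46594/((47079/(-45980))) = 35889*(1/21912) + 46594/((47079*(-1/45980))) = 11963/7304 + 46594/(-47079/45980) = 11963/7304 + 46594*(-45980/47079) = 11963/7304 - 2142392120/47079 = -15647468838403/343865016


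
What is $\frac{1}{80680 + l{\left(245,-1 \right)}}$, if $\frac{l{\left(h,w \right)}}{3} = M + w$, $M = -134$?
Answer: $\frac{1}{80275} \approx 1.2457 \cdot 10^{-5}$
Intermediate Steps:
$l{\left(h,w \right)} = -402 + 3 w$ ($l{\left(h,w \right)} = 3 \left(-134 + w\right) = -402 + 3 w$)
$\frac{1}{80680 + l{\left(245,-1 \right)}} = \frac{1}{80680 + \left(-402 + 3 \left(-1\right)\right)} = \frac{1}{80680 - 405} = \frac{1}{80275}$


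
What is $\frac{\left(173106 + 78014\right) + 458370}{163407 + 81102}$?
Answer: $\frac{709490}{244509} \approx 2.9017$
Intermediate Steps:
$\frac{\left(173106 + 78014\right) + 458370}{163407 + 81102} = \frac{251120 + 458370}{244509} = 709490 \cdot \frac{1}{244509} = \frac{709490}{244509}$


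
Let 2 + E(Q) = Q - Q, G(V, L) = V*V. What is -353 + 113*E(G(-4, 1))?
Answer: -579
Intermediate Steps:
G(V, L) = V²
E(Q) = -2 (E(Q) = -2 + (Q - Q) = -2 + 0 = -2)
-353 + 113*E(G(-4, 1)) = -353 + 113*(-2) = -353 - 226 = -579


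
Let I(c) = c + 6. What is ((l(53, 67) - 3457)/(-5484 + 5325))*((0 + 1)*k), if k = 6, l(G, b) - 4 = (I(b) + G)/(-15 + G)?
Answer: 131088/1007 ≈ 130.18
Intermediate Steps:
I(c) = 6 + c
l(G, b) = 4 + (6 + G + b)/(-15 + G) (l(G, b) = 4 + ((6 + b) + G)/(-15 + G) = 4 + (6 + G + b)/(-15 + G))
((l(53, 67) - 3457)/(-5484 + 5325))*((0 + 1)*k) = (((-54 + 67 + 5*53)/(-15 + 53) - 3457)/(-5484 + 5325))*((0 + 1)*6) = (((-54 + 67 + 265)/38 - 3457)/(-159))*(1*6) = (((1/38)*278 - 3457)*(-1/159))*6 = ((139/19 - 3457)*(-1/159))*6 = -65544/19*(-1/159)*6 = (21848/1007)*6 = 131088/1007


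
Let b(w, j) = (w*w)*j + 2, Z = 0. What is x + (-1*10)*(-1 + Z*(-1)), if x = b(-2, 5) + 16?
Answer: 48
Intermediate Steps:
b(w, j) = 2 + j*w**2 (b(w, j) = w**2*j + 2 = j*w**2 + 2 = 2 + j*w**2)
x = 38 (x = (2 + 5*(-2)**2) + 16 = (2 + 5*4) + 16 = (2 + 20) + 16 = 22 + 16 = 38)
x + (-1*10)*(-1 + Z*(-1)) = 38 + (-1*10)*(-1 + 0*(-1)) = 38 - 10*(-1 + 0) = 38 - 10*(-1) = 38 + 10 = 48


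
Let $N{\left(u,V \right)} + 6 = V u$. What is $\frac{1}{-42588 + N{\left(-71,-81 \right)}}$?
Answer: $- \frac{1}{36843} \approx -2.7142 \cdot 10^{-5}$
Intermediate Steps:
$N{\left(u,V \right)} = -6 + V u$
$\frac{1}{-42588 + N{\left(-71,-81 \right)}} = \frac{1}{-42588 - -5745} = \frac{1}{-42588 + \left(-6 + 5751\right)} = \frac{1}{-42588 + 5745} = \frac{1}{-36843} = - \frac{1}{36843}$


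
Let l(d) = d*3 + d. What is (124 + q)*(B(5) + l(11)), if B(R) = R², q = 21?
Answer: 10005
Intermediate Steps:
l(d) = 4*d (l(d) = 3*d + d = 4*d)
(124 + q)*(B(5) + l(11)) = (124 + 21)*(5² + 4*11) = 145*(25 + 44) = 145*69 = 10005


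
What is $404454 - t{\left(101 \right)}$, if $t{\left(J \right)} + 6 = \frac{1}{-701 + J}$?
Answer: $\frac{242676001}{600} \approx 4.0446 \cdot 10^{5}$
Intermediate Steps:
$t{\left(J \right)} = -6 + \frac{1}{-701 + J}$
$404454 - t{\left(101 \right)} = 404454 - \frac{4207 - 606}{-701 + 101} = 404454 - \frac{4207 - 606}{-600} = 404454 - \left(- \frac{1}{600}\right) 3601 = 404454 - - \frac{3601}{600} = 404454 + \frac{3601}{600} = \frac{242676001}{600}$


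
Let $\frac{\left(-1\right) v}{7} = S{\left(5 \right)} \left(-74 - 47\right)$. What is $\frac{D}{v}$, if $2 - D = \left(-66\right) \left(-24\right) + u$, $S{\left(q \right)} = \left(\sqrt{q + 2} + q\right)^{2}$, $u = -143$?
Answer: $- \frac{11512}{68607} + \frac{7195 \sqrt{7}}{137214} \approx -0.029063$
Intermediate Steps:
$S{\left(q \right)} = \left(q + \sqrt{2 + q}\right)^{2}$ ($S{\left(q \right)} = \left(\sqrt{2 + q} + q\right)^{2} = \left(q + \sqrt{2 + q}\right)^{2}$)
$D = -1439$ ($D = 2 - \left(\left(-66\right) \left(-24\right) - 143\right) = 2 - \left(1584 - 143\right) = 2 - 1441 = -1439$)
$v = 847 \left(5 + \sqrt{7}\right)^{2}$ ($v = - 7 \left(5 + \sqrt{2 + 5}\right)^{2} \left(-74 - 47\right) = - 7 \left(5 + \sqrt{7}\right)^{2} \left(-121\right) = - 7 \left(- 121 \left(5 + \sqrt{7}\right)^{2}\right) = 847 \left(5 + \sqrt{7}\right)^{2} \approx 49514.0$)
$\frac{D}{v} = - \frac{1439}{27104 + 8470 \sqrt{7}}$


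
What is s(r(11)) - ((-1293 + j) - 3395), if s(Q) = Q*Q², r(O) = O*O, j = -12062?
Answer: 1788311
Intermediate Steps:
r(O) = O²
s(Q) = Q³
s(r(11)) - ((-1293 + j) - 3395) = (11²)³ - ((-1293 - 12062) - 3395) = 121³ - (-13355 - 3395) = 1771561 - 1*(-16750) = 1771561 + 16750 = 1788311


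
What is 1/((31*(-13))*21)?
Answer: -1/8463 ≈ -0.00011816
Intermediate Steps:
1/((31*(-13))*21) = 1/(-403*21) = 1/(-8463) = -1/8463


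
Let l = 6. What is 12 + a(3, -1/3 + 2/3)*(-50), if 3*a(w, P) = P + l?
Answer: -842/9 ≈ -93.556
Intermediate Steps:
a(w, P) = 2 + P/3 (a(w, P) = (P + 6)/3 = (6 + P)/3 = 2 + P/3)
12 + a(3, -1/3 + 2/3)*(-50) = 12 + (2 + (-1/3 + 2/3)/3)*(-50) = 12 + (2 + (-1*⅓ + 2*(⅓))/3)*(-50) = 12 + (2 + (-⅓ + ⅔)/3)*(-50) = 12 + (2 + (⅓)*(⅓))*(-50) = 12 + (2 + ⅑)*(-50) = 12 + (19/9)*(-50) = 12 - 950/9 = -842/9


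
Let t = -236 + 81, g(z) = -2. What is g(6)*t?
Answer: 310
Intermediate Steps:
t = -155
g(6)*t = -2*(-155) = 310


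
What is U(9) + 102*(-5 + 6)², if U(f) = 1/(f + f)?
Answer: 1837/18 ≈ 102.06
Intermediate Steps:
U(f) = 1/(2*f)
U(9) + 102*(-5 + 6)² = (½)/9 + 102*(-5 + 6)² = (½)*(⅑) + 102*1² = 1/18 + 102*1 = 1/18 + 102 = 1837/18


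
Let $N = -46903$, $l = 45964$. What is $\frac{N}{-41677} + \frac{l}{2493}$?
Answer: $\frac{2032570807}{103900761} \approx 19.563$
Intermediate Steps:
$\frac{N}{-41677} + \frac{l}{2493} = - \frac{46903}{-41677} + \frac{45964}{2493} = \left(-46903\right) \left(- \frac{1}{41677}\right) + 45964 \cdot \frac{1}{2493} = \frac{46903}{41677} + \frac{45964}{2493} = \frac{2032570807}{103900761}$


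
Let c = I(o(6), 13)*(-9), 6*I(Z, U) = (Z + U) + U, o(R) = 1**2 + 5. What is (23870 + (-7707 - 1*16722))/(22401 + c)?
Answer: -559/22353 ≈ -0.025008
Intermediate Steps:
o(R) = 6 (o(R) = 1 + 5 = 6)
I(Z, U) = U/3 + Z/6 (I(Z, U) = ((Z + U) + U)/6 = ((U + Z) + U)/6 = (Z + 2*U)/6 = U/3 + Z/6)
c = -48 (c = ((1/3)*13 + (1/6)*6)*(-9) = (13/3 + 1)*(-9) = (16/3)*(-9) = -48)
(23870 + (-7707 - 1*16722))/(22401 + c) = (23870 + (-7707 - 1*16722))/(22401 - 48) = (23870 + (-7707 - 16722))/22353 = (23870 - 24429)*(1/22353) = -559*1/22353 = -559/22353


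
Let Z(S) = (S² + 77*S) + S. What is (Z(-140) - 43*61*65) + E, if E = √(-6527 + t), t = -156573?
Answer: -161815 + 10*I*√1631 ≈ -1.6182e+5 + 403.86*I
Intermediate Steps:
Z(S) = S² + 78*S
E = 10*I*√1631 (E = √(-6527 - 156573) = √(-163100) = 10*I*√1631 ≈ 403.86*I)
(Z(-140) - 43*61*65) + E = (-140*(78 - 140) - 43*61*65) + 10*I*√1631 = (-140*(-62) - 2623*65) + 10*I*√1631 = (8680 - 170495) + 10*I*√1631 = -161815 + 10*I*√1631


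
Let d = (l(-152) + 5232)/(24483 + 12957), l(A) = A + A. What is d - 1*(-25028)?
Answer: 14641457/585 ≈ 25028.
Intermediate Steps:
l(A) = 2*A
d = 77/585 (d = (2*(-152) + 5232)/(24483 + 12957) = (-304 + 5232)/37440 = 4928*(1/37440) = 77/585 ≈ 0.13162)
d - 1*(-25028) = 77/585 - 1*(-25028) = 77/585 + 25028 = 14641457/585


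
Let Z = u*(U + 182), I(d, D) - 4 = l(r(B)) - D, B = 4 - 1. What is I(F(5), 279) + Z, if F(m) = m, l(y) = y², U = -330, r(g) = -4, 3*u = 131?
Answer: -20165/3 ≈ -6721.7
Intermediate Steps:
u = 131/3 (u = (⅓)*131 = 131/3 ≈ 43.667)
B = 3
I(d, D) = 20 - D (I(d, D) = 4 + ((-4)² - D) = 4 + (16 - D) = 20 - D)
Z = -19388/3 (Z = 131*(-330 + 182)/3 = (131/3)*(-148) = -19388/3 ≈ -6462.7)
I(F(5), 279) + Z = (20 - 1*279) - 19388/3 = (20 - 279) - 19388/3 = -259 - 19388/3 = -20165/3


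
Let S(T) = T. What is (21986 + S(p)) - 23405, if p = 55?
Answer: -1364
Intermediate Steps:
(21986 + S(p)) - 23405 = (21986 + 55) - 23405 = 22041 - 23405 = -1364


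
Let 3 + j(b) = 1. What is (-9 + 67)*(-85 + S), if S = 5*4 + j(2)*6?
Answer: -4466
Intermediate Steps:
j(b) = -2 (j(b) = -3 + 1 = -2)
S = 8 (S = 5*4 - 2*6 = 20 - 12 = 8)
(-9 + 67)*(-85 + S) = (-9 + 67)*(-85 + 8) = 58*(-77) = -4466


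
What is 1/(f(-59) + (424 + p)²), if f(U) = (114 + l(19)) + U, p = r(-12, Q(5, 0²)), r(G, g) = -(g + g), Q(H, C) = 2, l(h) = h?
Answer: 1/176474 ≈ 5.6666e-6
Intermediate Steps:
r(G, g) = -2*g
p = -4 (p = -2*2 = -4)
f(U) = 133 + U (f(U) = (114 + 19) + U = 133 + U)
1/(f(-59) + (424 + p)²) = 1/((133 - 59) + (424 - 4)²) = 1/(74 + 420²) = 1/(74 + 176400) = 1/176474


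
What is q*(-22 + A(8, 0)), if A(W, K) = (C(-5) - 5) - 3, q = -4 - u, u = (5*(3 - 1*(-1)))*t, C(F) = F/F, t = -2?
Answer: -1044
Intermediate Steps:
C(F) = 1
u = -40 (u = (5*(3 - 1*(-1)))*(-2) = (5*(3 + 1))*(-2) = (5*4)*(-2) = 20*(-2) = -40)
q = 36 (q = -4 - 1*(-40) = -4 + 40 = 36)
A(W, K) = -7 (A(W, K) = (1 - 5) - 3 = -4 - 3 = -7)
q*(-22 + A(8, 0)) = 36*(-22 - 7) = 36*(-29) = -1044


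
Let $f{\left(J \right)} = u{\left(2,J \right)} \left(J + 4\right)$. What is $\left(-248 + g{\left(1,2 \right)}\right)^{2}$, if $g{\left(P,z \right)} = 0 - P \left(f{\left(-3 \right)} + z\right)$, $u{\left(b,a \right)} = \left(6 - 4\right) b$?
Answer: $64516$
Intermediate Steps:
$u{\left(b,a \right)} = 2 b$
$f{\left(J \right)} = 16 + 4 J$ ($f{\left(J \right)} = 2 \cdot 2 \left(J + 4\right) = 4 \left(4 + J\right) = 16 + 4 J$)
$g{\left(P,z \right)} = - P \left(4 + z\right)$ ($g{\left(P,z \right)} = 0 - P \left(\left(16 + 4 \left(-3\right)\right) + z\right) = 0 - P \left(\left(16 - 12\right) + z\right) = 0 - P \left(4 + z\right) = - P \left(4 + z\right)$)
$\left(-248 + g{\left(1,2 \right)}\right)^{2} = \left(-248 - 1 \left(4 + 2\right)\right)^{2} = \left(-248 - 1 \cdot 6\right)^{2} = \left(-248 - 6\right)^{2} = \left(-254\right)^{2} = 64516$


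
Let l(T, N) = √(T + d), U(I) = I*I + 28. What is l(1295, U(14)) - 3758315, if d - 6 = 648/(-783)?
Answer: -3758315 + √1093445/29 ≈ -3.7583e+6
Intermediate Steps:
d = 150/29 (d = 6 + 648/(-783) = 6 + 648*(-1/783) = 6 - 24/29 = 150/29 ≈ 5.1724)
U(I) = 28 + I² (U(I) = I² + 28 = 28 + I²)
l(T, N) = √(150/29 + T) (l(T, N) = √(T + 150/29) = √(150/29 + T))
l(1295, U(14)) - 3758315 = √(4350 + 841*1295)/29 - 3758315 = √(4350 + 1089095)/29 - 3758315 = √1093445/29 - 3758315 = -3758315 + √1093445/29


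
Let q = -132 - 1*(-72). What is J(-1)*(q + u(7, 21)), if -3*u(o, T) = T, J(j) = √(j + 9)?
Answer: -134*√2 ≈ -189.50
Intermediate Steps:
J(j) = √(9 + j)
u(o, T) = -T/3
q = -60 (q = -132 + 72 = -60)
J(-1)*(q + u(7, 21)) = √(9 - 1)*(-60 - ⅓*21) = √8*(-60 - 7) = (2*√2)*(-67) = -134*√2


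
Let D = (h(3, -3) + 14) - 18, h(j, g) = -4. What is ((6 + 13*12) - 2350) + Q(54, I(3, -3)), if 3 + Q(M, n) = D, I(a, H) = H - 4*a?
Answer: -2199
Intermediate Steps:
D = -8 (D = (-4 + 14) - 18 = 10 - 18 = -8)
Q(M, n) = -11 (Q(M, n) = -3 - 8 = -11)
((6 + 13*12) - 2350) + Q(54, I(3, -3)) = ((6 + 13*12) - 2350) - 11 = ((6 + 156) - 2350) - 11 = (162 - 2350) - 11 = -2188 - 11 = -2199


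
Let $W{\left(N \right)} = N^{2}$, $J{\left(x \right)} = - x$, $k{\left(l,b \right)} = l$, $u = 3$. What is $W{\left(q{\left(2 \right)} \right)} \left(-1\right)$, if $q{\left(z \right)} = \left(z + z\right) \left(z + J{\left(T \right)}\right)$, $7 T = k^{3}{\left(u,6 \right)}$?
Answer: $- \frac{2704}{49} \approx -55.184$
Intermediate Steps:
$T = \frac{27}{7}$ ($T = \frac{3^{3}}{7} = \frac{1}{7} \cdot 27 = \frac{27}{7} \approx 3.8571$)
$q{\left(z \right)} = 2 z \left(- \frac{27}{7} + z\right)$ ($q{\left(z \right)} = \left(z + z\right) \left(z - \frac{27}{7}\right) = 2 z \left(z - \frac{27}{7}\right) = 2 z \left(- \frac{27}{7} + z\right)$)
$W{\left(q{\left(2 \right)} \right)} \left(-1\right) = \left(\frac{2}{7} \cdot 2 \left(-27 + 7 \cdot 2\right)\right)^{2} \left(-1\right) = \left(\frac{2}{7} \cdot 2 \left(-27 + 14\right)\right)^{2} \left(-1\right) = \left(\frac{2}{7} \cdot 2 \left(-13\right)\right)^{2} \left(-1\right) = \left(- \frac{52}{7}\right)^{2} \left(-1\right) = \frac{2704}{49} \left(-1\right) = - \frac{2704}{49}$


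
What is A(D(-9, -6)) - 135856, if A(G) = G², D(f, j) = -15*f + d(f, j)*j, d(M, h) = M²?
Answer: -12655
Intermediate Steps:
D(f, j) = -15*f + j*f² (D(f, j) = -15*f + f²*j = -15*f + j*f²)
A(D(-9, -6)) - 135856 = (-9*(-15 - 9*(-6)))² - 135856 = (-9*(-15 + 54))² - 135856 = (-9*39)² - 135856 = (-351)² - 135856 = 123201 - 135856 = -12655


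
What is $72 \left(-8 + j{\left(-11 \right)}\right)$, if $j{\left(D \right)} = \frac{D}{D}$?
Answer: $-504$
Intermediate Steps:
$j{\left(D \right)} = 1$
$72 \left(-8 + j{\left(-11 \right)}\right) = 72 \left(-8 + 1\right) = 72 \left(-7\right) = -504$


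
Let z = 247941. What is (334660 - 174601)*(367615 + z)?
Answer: 98525277804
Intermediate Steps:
(334660 - 174601)*(367615 + z) = (334660 - 174601)*(367615 + 247941) = 160059*615556 = 98525277804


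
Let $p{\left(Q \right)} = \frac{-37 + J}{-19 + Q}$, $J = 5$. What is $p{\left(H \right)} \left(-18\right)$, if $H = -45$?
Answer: $-9$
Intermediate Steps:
$p{\left(Q \right)} = - \frac{32}{-19 + Q}$ ($p{\left(Q \right)} = \frac{-37 + 5}{-19 + Q} = - \frac{32}{-19 + Q}$)
$p{\left(H \right)} \left(-18\right) = - \frac{32}{-19 - 45} \left(-18\right) = - \frac{32}{-64} \left(-18\right) = \left(-32\right) \left(- \frac{1}{64}\right) \left(-18\right) = \frac{1}{2} \left(-18\right) = -9$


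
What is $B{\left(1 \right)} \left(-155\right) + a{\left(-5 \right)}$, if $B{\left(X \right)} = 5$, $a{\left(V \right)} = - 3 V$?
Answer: $-760$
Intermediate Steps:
$B{\left(1 \right)} \left(-155\right) + a{\left(-5 \right)} = 5 \left(-155\right) - -15 = -775 + 15 = -760$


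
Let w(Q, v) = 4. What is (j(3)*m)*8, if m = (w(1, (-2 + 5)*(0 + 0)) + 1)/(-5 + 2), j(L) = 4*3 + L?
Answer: -200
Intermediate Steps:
j(L) = 12 + L
m = -5/3 (m = (4 + 1)/(-5 + 2) = 5/(-3) = 5*(-1/3) = -5/3 ≈ -1.6667)
(j(3)*m)*8 = ((12 + 3)*(-5/3))*8 = (15*(-5/3))*8 = -25*8 = -200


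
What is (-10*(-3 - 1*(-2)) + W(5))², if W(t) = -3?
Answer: 49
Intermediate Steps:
(-10*(-3 - 1*(-2)) + W(5))² = (-10*(-3 - 1*(-2)) - 3)² = (-10*(-3 + 2) - 3)² = (-10*(-1) - 3)² = (10 - 3)² = 7² = 49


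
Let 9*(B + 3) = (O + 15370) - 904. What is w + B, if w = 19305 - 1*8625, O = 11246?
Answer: 121805/9 ≈ 13534.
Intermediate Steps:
w = 10680 (w = 19305 - 8625 = 10680)
B = 25685/9 (B = -3 + ((11246 + 15370) - 904)/9 = -3 + (26616 - 904)/9 = -3 + (1/9)*25712 = -3 + 25712/9 = 25685/9 ≈ 2853.9)
w + B = 10680 + 25685/9 = 121805/9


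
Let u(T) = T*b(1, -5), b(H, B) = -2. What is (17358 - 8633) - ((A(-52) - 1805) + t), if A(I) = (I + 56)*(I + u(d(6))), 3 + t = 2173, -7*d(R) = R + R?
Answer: 59880/7 ≈ 8554.3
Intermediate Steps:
d(R) = -2*R/7 (d(R) = -(R + R)/7 = -2*R/7)
t = 2170 (t = -3 + 2173 = 2170)
u(T) = -2*T (u(T) = T*(-2) = -2*T)
A(I) = (56 + I)*(24/7 + I) (A(I) = (I + 56)*(I - (-4)*6/7) = (56 + I)*(I - 2*(-12/7)) = (56 + I)*(I + 24/7) = (56 + I)*(24/7 + I))
(17358 - 8633) - ((A(-52) - 1805) + t) = (17358 - 8633) - (((192 + (-52)² + (416/7)*(-52)) - 1805) + 2170) = 8725 - (((192 + 2704 - 21632/7) - 1805) + 2170) = 8725 - ((-1360/7 - 1805) + 2170) = 8725 - (-13995/7 + 2170) = 8725 - 1*1195/7 = 8725 - 1195/7 = 59880/7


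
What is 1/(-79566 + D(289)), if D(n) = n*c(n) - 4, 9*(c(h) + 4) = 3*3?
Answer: -1/80437 ≈ -1.2432e-5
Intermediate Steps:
c(h) = -3 (c(h) = -4 + (3*3)/9 = -4 + (1/9)*9 = -4 + 1 = -3)
D(n) = -4 - 3*n (D(n) = n*(-3) - 4 = -3*n - 4 = -4 - 3*n)
1/(-79566 + D(289)) = 1/(-79566 + (-4 - 3*289)) = 1/(-79566 + (-4 - 867)) = 1/(-79566 - 871) = 1/(-80437) = -1/80437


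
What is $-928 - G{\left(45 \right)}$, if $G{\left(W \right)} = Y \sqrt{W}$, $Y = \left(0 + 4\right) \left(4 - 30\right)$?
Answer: $-928 + 312 \sqrt{5} \approx -230.35$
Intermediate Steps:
$Y = -104$ ($Y = 4 \left(-26\right) = -104$)
$G{\left(W \right)} = - 104 \sqrt{W}$
$-928 - G{\left(45 \right)} = -928 - - 104 \sqrt{45} = -928 - - 104 \cdot 3 \sqrt{5} = -928 - - 312 \sqrt{5} = -928 + 312 \sqrt{5}$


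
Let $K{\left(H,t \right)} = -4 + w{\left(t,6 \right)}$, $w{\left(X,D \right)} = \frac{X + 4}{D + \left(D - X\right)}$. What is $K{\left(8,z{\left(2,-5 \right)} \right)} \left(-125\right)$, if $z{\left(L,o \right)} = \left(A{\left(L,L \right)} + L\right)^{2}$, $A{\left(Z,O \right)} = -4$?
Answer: $375$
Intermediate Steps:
$z{\left(L,o \right)} = \left(-4 + L\right)^{2}$
$w{\left(X,D \right)} = \frac{4 + X}{- X + 2 D}$
$K{\left(H,t \right)} = -4 + \frac{4 + t}{12 - t}$ ($K{\left(H,t \right)} = -4 + \frac{4 + t}{- t + 2 \cdot 6} = -4 + \frac{4 + t}{- t + 12} = -4 + \frac{4 + t}{12 - t}$)
$K{\left(8,z{\left(2,-5 \right)} \right)} \left(-125\right) = \frac{44 - 5 \left(-4 + 2\right)^{2}}{-12 + \left(-4 + 2\right)^{2}} \left(-125\right) = \frac{44 - 5 \left(-2\right)^{2}}{-12 + \left(-2\right)^{2}} \left(-125\right) = \frac{44 - 20}{-12 + 4} \left(-125\right) = \frac{44 - 20}{-8} \left(-125\right) = \left(- \frac{1}{8}\right) 24 \left(-125\right) = \left(-3\right) \left(-125\right) = 375$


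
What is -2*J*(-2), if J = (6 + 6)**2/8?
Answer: 72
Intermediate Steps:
J = 18 (J = 12**2*(1/8) = 144*(1/8) = 18)
-2*J*(-2) = -2*18*(-2) = -36*(-2) = 72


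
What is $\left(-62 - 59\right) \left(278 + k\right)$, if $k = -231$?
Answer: $-5687$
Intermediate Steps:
$\left(-62 - 59\right) \left(278 + k\right) = \left(-62 - 59\right) \left(278 - 231\right) = \left(-62 - 59\right) 47 = \left(-121\right) 47 = -5687$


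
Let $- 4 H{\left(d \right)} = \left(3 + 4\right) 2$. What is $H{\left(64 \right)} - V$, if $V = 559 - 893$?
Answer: $\frac{661}{2} \approx 330.5$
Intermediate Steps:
$H{\left(d \right)} = - \frac{7}{2}$ ($H{\left(d \right)} = - \frac{\left(3 + 4\right) 2}{4} = - \frac{7 \cdot 2}{4} = \left(- \frac{1}{4}\right) 14 = - \frac{7}{2}$)
$V = -334$
$H{\left(64 \right)} - V = - \frac{7}{2} - -334 = - \frac{7}{2} + 334 = \frac{661}{2}$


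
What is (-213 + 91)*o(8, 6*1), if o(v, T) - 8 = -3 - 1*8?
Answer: 366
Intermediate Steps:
o(v, T) = -3 (o(v, T) = 8 + (-3 - 1*8) = 8 + (-3 - 8) = 8 - 11 = -3)
(-213 + 91)*o(8, 6*1) = (-213 + 91)*(-3) = -122*(-3) = 366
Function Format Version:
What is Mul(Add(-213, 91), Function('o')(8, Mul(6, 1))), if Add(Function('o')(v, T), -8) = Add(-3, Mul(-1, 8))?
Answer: 366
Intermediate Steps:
Function('o')(v, T) = -3 (Function('o')(v, T) = Add(8, Add(-3, Mul(-1, 8))) = Add(8, Add(-3, -8)) = Add(8, -11) = -3)
Mul(Add(-213, 91), Function('o')(8, Mul(6, 1))) = Mul(Add(-213, 91), -3) = Mul(-122, -3) = 366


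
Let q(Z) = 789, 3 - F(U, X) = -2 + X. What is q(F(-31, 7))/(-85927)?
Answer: -789/85927 ≈ -0.0091822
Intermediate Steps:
F(U, X) = 5 - X (F(U, X) = 3 - (-2 + X) = 3 + (2 - X) = 5 - X)
q(F(-31, 7))/(-85927) = 789/(-85927) = 789*(-1/85927) = -789/85927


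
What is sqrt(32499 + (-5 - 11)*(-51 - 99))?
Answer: sqrt(34899) ≈ 186.81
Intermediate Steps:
sqrt(32499 + (-5 - 11)*(-51 - 99)) = sqrt(32499 - 16*(-150)) = sqrt(32499 + 2400) = sqrt(34899)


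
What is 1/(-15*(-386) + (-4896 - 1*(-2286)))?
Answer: 1/3180 ≈ 0.00031447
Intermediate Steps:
1/(-15*(-386) + (-4896 - 1*(-2286))) = 1/(5790 + (-4896 + 2286)) = 1/(5790 - 2610) = 1/3180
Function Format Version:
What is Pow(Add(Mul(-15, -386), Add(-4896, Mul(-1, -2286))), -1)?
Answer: Rational(1, 3180) ≈ 0.00031447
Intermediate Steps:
Pow(Add(Mul(-15, -386), Add(-4896, Mul(-1, -2286))), -1) = Pow(Add(5790, Add(-4896, 2286)), -1) = Pow(Add(5790, -2610), -1) = Pow(3180, -1) = Rational(1, 3180)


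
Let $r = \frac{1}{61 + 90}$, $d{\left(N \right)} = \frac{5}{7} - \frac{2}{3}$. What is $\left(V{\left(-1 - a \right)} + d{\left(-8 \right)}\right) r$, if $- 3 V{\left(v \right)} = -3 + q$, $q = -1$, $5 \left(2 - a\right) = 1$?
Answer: $\frac{29}{3171} \approx 0.0091454$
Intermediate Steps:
$a = \frac{9}{5}$ ($a = 2 - \frac{1}{5} = \frac{9}{5} \approx 1.8$)
$d{\left(N \right)} = \frac{1}{21}$ ($d{\left(N \right)} = 5 \cdot \frac{1}{7} - \frac{2}{3} = \frac{5}{7} - \frac{2}{3} = \frac{1}{21}$)
$r = \frac{1}{151} \approx 0.0066225$
$V{\left(v \right)} = \frac{4}{3}$ ($V{\left(v \right)} = - \frac{-3 - 1}{3} = \left(- \frac{1}{3}\right) \left(-4\right) = \frac{4}{3}$)
$\left(V{\left(-1 - a \right)} + d{\left(-8 \right)}\right) r = \left(\frac{4}{3} + \frac{1}{21}\right) \frac{1}{151} = \frac{29}{21} \cdot \frac{1}{151} = \frac{29}{3171}$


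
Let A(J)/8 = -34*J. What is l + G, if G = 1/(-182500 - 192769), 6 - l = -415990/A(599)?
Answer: 6198313281/1798289048 ≈ 3.4468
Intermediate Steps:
A(J) = -272*J (A(J) = 8*(-34*J) = -272*J)
l = 16517/4792 (l = 6 - (-415990)/((-272*599)) = 6 - (-415990)/(-162928) = 6 - (-415990)*(-1)/162928 = 6 - 1*12235/4792 = 6 - 12235/4792 = 16517/4792 ≈ 3.4468)
G = -1/375269 (G = 1/(-375269) = -1/375269 ≈ -2.6648e-6)
l + G = 16517/4792 - 1/375269 = 6198313281/1798289048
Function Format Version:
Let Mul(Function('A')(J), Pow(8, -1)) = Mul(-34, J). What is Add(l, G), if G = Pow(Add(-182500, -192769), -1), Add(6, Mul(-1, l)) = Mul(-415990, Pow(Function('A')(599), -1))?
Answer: Rational(6198313281, 1798289048) ≈ 3.4468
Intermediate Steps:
Function('A')(J) = Mul(-272, J) (Function('A')(J) = Mul(8, Mul(-34, J)) = Mul(-272, J))
l = Rational(16517, 4792) (l = Add(6, Mul(-1, Mul(-415990, Pow(Mul(-272, 599), -1)))) = Add(6, Mul(-1, Mul(-415990, Pow(-162928, -1)))) = Add(6, Mul(-1, Mul(-415990, Rational(-1, 162928)))) = Add(6, Mul(-1, Rational(12235, 4792))) = Add(6, Rational(-12235, 4792)) = Rational(16517, 4792) ≈ 3.4468)
G = Rational(-1, 375269) (G = Pow(-375269, -1) = Rational(-1, 375269) ≈ -2.6648e-6)
Add(l, G) = Add(Rational(16517, 4792), Rational(-1, 375269)) = Rational(6198313281, 1798289048)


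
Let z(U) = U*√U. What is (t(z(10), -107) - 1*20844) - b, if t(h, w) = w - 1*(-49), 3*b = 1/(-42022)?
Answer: -2635031531/126066 ≈ -20902.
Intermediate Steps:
b = -1/126066 (b = (⅓)/(-42022) = (⅓)*(-1/42022) = -1/126066 ≈ -7.9324e-6)
z(U) = U^(3/2)
t(h, w) = 49 + w (t(h, w) = w + 49 = 49 + w)
(t(z(10), -107) - 1*20844) - b = ((49 - 107) - 1*20844) - 1*(-1/126066) = (-58 - 20844) + 1/126066 = -20902 + 1/126066 = -2635031531/126066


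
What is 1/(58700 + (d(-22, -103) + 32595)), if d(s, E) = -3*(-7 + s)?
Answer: 1/91382 ≈ 1.0943e-5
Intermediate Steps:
d(s, E) = 21 - 3*s
1/(58700 + (d(-22, -103) + 32595)) = 1/(58700 + ((21 - 3*(-22)) + 32595)) = 1/(58700 + ((21 + 66) + 32595)) = 1/(58700 + (87 + 32595)) = 1/(58700 + 32682) = 1/91382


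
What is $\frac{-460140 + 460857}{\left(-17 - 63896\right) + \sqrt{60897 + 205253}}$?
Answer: $- \frac{45825621}{4084605419} - \frac{3585 \sqrt{10646}}{4084605419} \approx -0.01131$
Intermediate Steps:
$\frac{-460140 + 460857}{\left(-17 - 63896\right) + \sqrt{60897 + 205253}} = \frac{717}{\left(-17 - 63896\right) + \sqrt{266150}} = \frac{717}{-63913 + 5 \sqrt{10646}}$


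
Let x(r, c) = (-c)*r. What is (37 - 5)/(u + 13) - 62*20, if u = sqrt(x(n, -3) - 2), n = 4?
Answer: -196744/159 - 32*sqrt(10)/159 ≈ -1238.0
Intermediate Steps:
x(r, c) = -c*r
u = sqrt(10) (u = sqrt(-1*(-3)*4 - 2) = sqrt(12 - 2) = sqrt(10) ≈ 3.1623)
(37 - 5)/(u + 13) - 62*20 = (37 - 5)/(sqrt(10) + 13) - 62*20 = 32/(13 + sqrt(10)) - 1240 = -1240 + 32/(13 + sqrt(10))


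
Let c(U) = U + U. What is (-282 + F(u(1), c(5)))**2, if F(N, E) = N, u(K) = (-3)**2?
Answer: 74529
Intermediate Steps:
c(U) = 2*U
u(K) = 9
(-282 + F(u(1), c(5)))**2 = (-282 + 9)**2 = (-273)**2 = 74529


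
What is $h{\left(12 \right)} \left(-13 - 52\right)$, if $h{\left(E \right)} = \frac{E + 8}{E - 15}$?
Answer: $\frac{1300}{3} \approx 433.33$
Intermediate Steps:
$h{\left(E \right)} = \frac{8 + E}{-15 + E}$
$h{\left(12 \right)} \left(-13 - 52\right) = \frac{8 + 12}{-15 + 12} \left(-13 - 52\right) = \frac{1}{-3} \cdot 20 \left(-65\right) = \left(- \frac{1}{3}\right) 20 \left(-65\right) = \left(- \frac{20}{3}\right) \left(-65\right) = \frac{1300}{3}$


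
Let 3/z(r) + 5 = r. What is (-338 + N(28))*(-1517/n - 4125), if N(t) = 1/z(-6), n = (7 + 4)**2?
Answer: 513158050/363 ≈ 1.4137e+6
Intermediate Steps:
n = 121 (n = 11**2 = 121)
z(r) = 3/(-5 + r)
N(t) = -11/3 (N(t) = 1/(3/(-5 - 6)) = 1/(3/(-11)) = 1/(3*(-1/11)) = 1/(-3/11) = -11/3)
(-338 + N(28))*(-1517/n - 4125) = (-338 - 11/3)*(-1517/121 - 4125) = -1025*(-1517*1/121 - 4125)/3 = -1025*(-1517/121 - 4125)/3 = -1025/3*(-500642/121) = 513158050/363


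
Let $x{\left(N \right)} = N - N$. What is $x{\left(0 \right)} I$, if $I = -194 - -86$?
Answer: $0$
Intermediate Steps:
$x{\left(N \right)} = 0$
$I = -108$ ($I = -194 + 86 = -108$)
$x{\left(0 \right)} I = 0 \left(-108\right) = 0$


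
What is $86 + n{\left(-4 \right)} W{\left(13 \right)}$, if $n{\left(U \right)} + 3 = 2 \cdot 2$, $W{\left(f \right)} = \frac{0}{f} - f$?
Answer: $73$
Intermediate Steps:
$W{\left(f \right)} = - f$ ($W{\left(f \right)} = 0 - f = - f$)
$n{\left(U \right)} = 1$ ($n{\left(U \right)} = -3 + 2 \cdot 2 = -3 + 4 = 1$)
$86 + n{\left(-4 \right)} W{\left(13 \right)} = 86 + 1 \left(\left(-1\right) 13\right) = 86 + 1 \left(-13\right) = 86 - 13 = 73$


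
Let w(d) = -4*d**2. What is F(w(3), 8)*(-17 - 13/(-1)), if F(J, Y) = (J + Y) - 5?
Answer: 132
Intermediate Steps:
F(J, Y) = -5 + J + Y
F(w(3), 8)*(-17 - 13/(-1)) = (-5 - 4*3**2 + 8)*(-17 - 13/(-1)) = (-5 - 4*9 + 8)*(-17 - 13*(-1)) = (-5 - 36 + 8)*(-17 + 13) = -33*(-4) = 132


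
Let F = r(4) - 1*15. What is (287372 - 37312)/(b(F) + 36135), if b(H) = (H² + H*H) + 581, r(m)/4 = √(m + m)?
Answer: 259937370/38887369 + 10002400*√2/116662107 ≈ 6.8056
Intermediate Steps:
r(m) = 4*√2*√m (r(m) = 4*√(m + m) = 4*√(2*m) = 4*(√2*√m) = 4*√2*√m)
F = -15 + 8*√2 (F = 4*√2*√4 - 1*15 = 4*√2*2 - 15 = 8*√2 - 15 = -15 + 8*√2 ≈ -3.6863)
b(H) = 581 + 2*H² (b(H) = (H² + H²) + 581 = 2*H² + 581 = 581 + 2*H²)
(287372 - 37312)/(b(F) + 36135) = (287372 - 37312)/((581 + 2*(-15 + 8*√2)²) + 36135) = 250060/(36716 + 2*(-15 + 8*√2)²)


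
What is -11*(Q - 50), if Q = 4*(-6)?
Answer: 814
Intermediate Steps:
Q = -24
-11*(Q - 50) = -11*(-24 - 50) = -11*(-74) = 814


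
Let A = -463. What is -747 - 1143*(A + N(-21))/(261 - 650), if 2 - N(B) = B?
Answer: -793503/389 ≈ -2039.9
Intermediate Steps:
N(B) = 2 - B
-747 - 1143*(A + N(-21))/(261 - 650) = -747 - 1143*(-463 + (2 - 1*(-21)))/(261 - 650) = -747 - 1143*(-463 + (2 + 21))/(-389) = -747 - 1143*(-463 + 23)*(-1)/389 = -747 - (-502920)*(-1)/389 = -747 - 1143*440/389 = -747 - 502920/389 = -793503/389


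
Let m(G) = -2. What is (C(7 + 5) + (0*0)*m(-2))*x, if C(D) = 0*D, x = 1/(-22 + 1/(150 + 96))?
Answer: 0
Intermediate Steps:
x = -246/5411 (x = 1/(-22 + 1/246) = 1/(-5411/246) = -246/5411 ≈ -0.045463)
C(D) = 0
(C(7 + 5) + (0*0)*m(-2))*x = (0 + (0*0)*(-2))*(-246/5411) = (0 + 0*(-2))*(-246/5411) = (0 + 0)*(-246/5411) = 0*(-246/5411) = 0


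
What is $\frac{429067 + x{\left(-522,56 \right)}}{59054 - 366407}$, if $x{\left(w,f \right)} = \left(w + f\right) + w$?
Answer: $- \frac{142693}{102451} \approx -1.3928$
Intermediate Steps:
$x{\left(w,f \right)} = f + 2 w$ ($x{\left(w,f \right)} = \left(f + w\right) + w = f + 2 w$)
$\frac{429067 + x{\left(-522,56 \right)}}{59054 - 366407} = \frac{429067 + \left(56 + 2 \left(-522\right)\right)}{59054 - 366407} = \frac{429067 + \left(56 - 1044\right)}{-307353} = \left(429067 - 988\right) \left(- \frac{1}{307353}\right) = 428079 \left(- \frac{1}{307353}\right) = - \frac{142693}{102451}$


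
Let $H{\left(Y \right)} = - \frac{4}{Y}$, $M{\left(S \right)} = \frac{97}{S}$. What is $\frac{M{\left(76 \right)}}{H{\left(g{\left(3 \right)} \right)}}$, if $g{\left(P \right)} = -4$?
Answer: $\frac{97}{76} \approx 1.2763$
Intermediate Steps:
$\frac{M{\left(76 \right)}}{H{\left(g{\left(3 \right)} \right)}} = \frac{97 \cdot \frac{1}{76}}{\left(-4\right) \frac{1}{-4}} = \frac{97 \cdot \frac{1}{76}}{\left(-4\right) \left(- \frac{1}{4}\right)} = \frac{97}{76 \cdot 1} = \frac{97}{76} \cdot 1 = \frac{97}{76}$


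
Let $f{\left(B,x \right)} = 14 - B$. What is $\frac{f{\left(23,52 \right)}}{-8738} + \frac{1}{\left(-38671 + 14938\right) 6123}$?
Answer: $\frac{1307845693}{1269781335342} \approx 0.00103$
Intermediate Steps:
$\frac{f{\left(23,52 \right)}}{-8738} + \frac{1}{\left(-38671 + 14938\right) 6123} = \frac{14 - 23}{-8738} + \frac{1}{\left(-38671 + 14938\right) 6123} = \left(14 - 23\right) \left(- \frac{1}{8738}\right) + \frac{1}{-23733} \cdot \frac{1}{6123} = \left(-9\right) \left(- \frac{1}{8738}\right) - \frac{1}{145317159} = \frac{9}{8738} - \frac{1}{145317159} = \frac{1307845693}{1269781335342}$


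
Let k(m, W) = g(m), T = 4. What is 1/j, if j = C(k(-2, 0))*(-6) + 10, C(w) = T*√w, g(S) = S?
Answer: 5/626 + 6*I*√2/313 ≈ 0.0079872 + 0.02711*I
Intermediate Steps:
k(m, W) = m
C(w) = 4*√w
j = 10 - 24*I*√2 (j = (4*√(-2))*(-6) + 10 = (4*(I*√2))*(-6) + 10 = (4*I*√2)*(-6) + 10 = -24*I*√2 + 10 = 10 - 24*I*√2 ≈ 10.0 - 33.941*I)
1/j = 1/(10 - 24*I*√2)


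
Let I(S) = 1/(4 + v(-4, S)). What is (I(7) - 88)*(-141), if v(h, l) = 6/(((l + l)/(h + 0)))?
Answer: 197541/16 ≈ 12346.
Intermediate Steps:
v(h, l) = 3*h/l (v(h, l) = 6/(((2*l)/h)) = 6/((2*l/h)) = 6*(h/(2*l)) = 3*h/l)
I(S) = 1/(4 - 12/S) (I(S) = 1/(4 + 3*(-4)/S) = 1/(4 - 12/S))
(I(7) - 88)*(-141) = ((1/4)*7/(-3 + 7) - 88)*(-141) = ((1/4)*7/4 - 88)*(-141) = ((1/4)*7*(1/4) - 88)*(-141) = (7/16 - 88)*(-141) = -1401/16*(-141) = 197541/16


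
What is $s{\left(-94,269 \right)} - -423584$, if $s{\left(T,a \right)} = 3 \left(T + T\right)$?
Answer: $423020$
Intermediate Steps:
$s{\left(T,a \right)} = 6 T$ ($s{\left(T,a \right)} = 3 \cdot 2 T = 6 T$)
$s{\left(-94,269 \right)} - -423584 = 6 \left(-94\right) - -423584 = -564 + 423584 = 423020$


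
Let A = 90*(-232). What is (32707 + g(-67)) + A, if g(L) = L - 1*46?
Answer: 11714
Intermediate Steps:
g(L) = -46 + L (g(L) = L - 46 = -46 + L)
A = -20880
(32707 + g(-67)) + A = (32707 + (-46 - 67)) - 20880 = (32707 - 113) - 20880 = 32594 - 20880 = 11714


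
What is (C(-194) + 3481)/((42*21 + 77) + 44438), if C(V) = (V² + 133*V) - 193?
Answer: 15122/45397 ≈ 0.33311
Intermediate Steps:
C(V) = -193 + V² + 133*V
(C(-194) + 3481)/((42*21 + 77) + 44438) = ((-193 + (-194)² + 133*(-194)) + 3481)/((42*21 + 77) + 44438) = ((-193 + 37636 - 25802) + 3481)/((882 + 77) + 44438) = (11641 + 3481)/(959 + 44438) = 15122/45397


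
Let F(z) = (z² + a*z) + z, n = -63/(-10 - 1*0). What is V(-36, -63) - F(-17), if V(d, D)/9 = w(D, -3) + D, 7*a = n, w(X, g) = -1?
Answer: -8327/10 ≈ -832.70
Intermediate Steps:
n = 63/10 (n = -63/(-10 + 0) = -63/(-10) = -63*(-⅒) = 63/10 ≈ 6.3000)
a = 9/10 (a = (⅐)*(63/10) = 9/10 ≈ 0.90000)
F(z) = z² + 19*z/10 (F(z) = (z² + 9*z/10) + z = z² + 19*z/10)
V(d, D) = -9 + 9*D (V(d, D) = 9*(-1 + D) = -9 + 9*D)
V(-36, -63) - F(-17) = (-9 + 9*(-63)) - (-17)*(19 + 10*(-17))/10 = (-9 - 567) - (-17)*(19 - 170)/10 = -576 - (-17)*(-151)/10 = -576 - 1*2567/10 = -576 - 2567/10 = -8327/10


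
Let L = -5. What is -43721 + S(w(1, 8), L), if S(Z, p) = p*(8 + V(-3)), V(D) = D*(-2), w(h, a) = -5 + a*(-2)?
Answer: -43791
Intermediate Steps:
w(h, a) = -5 - 2*a
V(D) = -2*D
S(Z, p) = 14*p (S(Z, p) = p*(8 - 2*(-3)) = p*(8 + 6) = p*14 = 14*p)
-43721 + S(w(1, 8), L) = -43721 + 14*(-5) = -43721 - 70 = -43791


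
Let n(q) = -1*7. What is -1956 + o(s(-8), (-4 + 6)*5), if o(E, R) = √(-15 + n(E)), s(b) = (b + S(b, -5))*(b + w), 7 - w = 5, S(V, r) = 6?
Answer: -1956 + I*√22 ≈ -1956.0 + 4.6904*I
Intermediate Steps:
n(q) = -7
w = 2 (w = 7 - 1*5 = 7 - 5 = 2)
s(b) = (2 + b)*(6 + b) (s(b) = (b + 6)*(b + 2) = (6 + b)*(2 + b) = (2 + b)*(6 + b))
o(E, R) = I*√22 (o(E, R) = √(-15 - 7) = √(-22) = I*√22)
-1956 + o(s(-8), (-4 + 6)*5) = -1956 + I*√22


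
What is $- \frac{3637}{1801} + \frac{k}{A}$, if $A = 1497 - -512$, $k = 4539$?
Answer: $\frac{868006}{3618209} \approx 0.2399$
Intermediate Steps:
$A = 2009$ ($A = 1497 + 512 = 2009$)
$- \frac{3637}{1801} + \frac{k}{A} = - \frac{3637}{1801} + \frac{4539}{2009} = \frac{868006}{3618209}$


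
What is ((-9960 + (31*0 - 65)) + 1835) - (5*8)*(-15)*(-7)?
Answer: -12390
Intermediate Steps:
((-9960 + (31*0 - 65)) + 1835) - (5*8)*(-15)*(-7) = ((-9960 + (0 - 65)) + 1835) - 40*(-15)*(-7) = ((-9960 - 65) + 1835) - (-600)*(-7) = (-10025 + 1835) - 1*4200 = -8190 - 4200 = -12390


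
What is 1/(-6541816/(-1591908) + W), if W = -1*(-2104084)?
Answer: 397977/837378673522 ≈ 4.7527e-7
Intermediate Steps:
W = 2104084
1/(-6541816/(-1591908) + W) = 1/(-6541816/(-1591908) + 2104084) = 1/(-6541816*(-1/1591908) + 2104084) = 1/(1635454/397977 + 2104084) = 1/(837378673522/397977) = 397977/837378673522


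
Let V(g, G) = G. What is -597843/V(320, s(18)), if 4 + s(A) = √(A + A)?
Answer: -597843/2 ≈ -2.9892e+5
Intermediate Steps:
s(A) = -4 + √2*√A (s(A) = -4 + √(A + A) = -4 + √(2*A) = -4 + √2*√A)
-597843/V(320, s(18)) = -597843/(-4 + √2*√18) = -597843/(-4 + √2*(3*√2)) = -597843/(-4 + 6) = -597843/2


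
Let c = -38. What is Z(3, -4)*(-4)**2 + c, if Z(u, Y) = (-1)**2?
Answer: -22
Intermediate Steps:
Z(u, Y) = 1
Z(3, -4)*(-4)**2 + c = 1*(-4)**2 - 38 = 1*16 - 38 = 16 - 38 = -22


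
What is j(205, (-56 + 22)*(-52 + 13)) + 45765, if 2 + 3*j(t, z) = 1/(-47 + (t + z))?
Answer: 67914271/1484 ≈ 45764.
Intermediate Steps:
j(t, z) = -⅔ + 1/(3*(-47 + t + z)) (j(t, z) = -⅔ + 1/(3*(-47 + (t + z))) = -⅔ + 1/(3*(-47 + t + z)))
j(205, (-56 + 22)*(-52 + 13)) + 45765 = (95 - 2*205 - 2*(-56 + 22)*(-52 + 13))/(3*(-47 + 205 + (-56 + 22)*(-52 + 13))) + 45765 = (95 - 410 - (-68)*(-39))/(3*(-47 + 205 - 34*(-39))) + 45765 = (95 - 410 - 2*1326)/(3*(-47 + 205 + 1326)) + 45765 = (⅓)*(95 - 410 - 2652)/1484 + 45765 = (⅓)*(1/1484)*(-2967) + 45765 = -989/1484 + 45765 = 67914271/1484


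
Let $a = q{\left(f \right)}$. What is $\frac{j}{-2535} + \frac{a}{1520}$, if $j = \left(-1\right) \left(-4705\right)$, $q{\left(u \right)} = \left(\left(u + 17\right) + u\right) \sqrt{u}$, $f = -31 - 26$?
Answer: $- \frac{941}{507} - \frac{97 i \sqrt{57}}{1520} \approx -1.856 - 0.4818 i$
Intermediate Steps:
$f = -57$ ($f = -31 - 26 = -57$)
$q{\left(u \right)} = \sqrt{u} \left(17 + 2 u\right)$ ($q{\left(u \right)} = \left(\left(17 + u\right) + u\right) \sqrt{u} = \left(17 + 2 u\right) \sqrt{u} = \sqrt{u} \left(17 + 2 u\right)$)
$j = 4705$
$a = - 97 i \sqrt{57}$ ($a = \sqrt{-57} \left(17 + 2 \left(-57\right)\right) = i \sqrt{57} \left(17 - 114\right) = i \sqrt{57} \left(-97\right) = - 97 i \sqrt{57} \approx - 732.33 i$)
$\frac{j}{-2535} + \frac{a}{1520} = \frac{4705}{-2535} + \frac{\left(-97\right) i \sqrt{57}}{1520} = 4705 \left(- \frac{1}{2535}\right) + - 97 i \sqrt{57} \cdot \frac{1}{1520} = - \frac{941}{507} - \frac{97 i \sqrt{57}}{1520}$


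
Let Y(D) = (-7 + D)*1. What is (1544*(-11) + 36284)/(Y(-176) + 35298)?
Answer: 3860/7023 ≈ 0.54962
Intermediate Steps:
Y(D) = -7 + D
(1544*(-11) + 36284)/(Y(-176) + 35298) = (1544*(-11) + 36284)/((-7 - 176) + 35298) = (-16984 + 36284)/(-183 + 35298) = 19300/35115 = 19300*(1/35115) = 3860/7023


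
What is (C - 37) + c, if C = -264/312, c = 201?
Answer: 2121/13 ≈ 163.15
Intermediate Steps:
C = -11/13 (C = -264*1/312 = -11/13 ≈ -0.84615)
(C - 37) + c = (-11/13 - 37) + 201 = -492/13 + 201 = 2121/13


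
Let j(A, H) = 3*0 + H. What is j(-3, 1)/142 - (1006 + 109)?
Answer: -158329/142 ≈ -1115.0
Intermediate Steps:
j(A, H) = H (j(A, H) = 0 + H = H)
j(-3, 1)/142 - (1006 + 109) = 1/142 - (1006 + 109) = (1/142)*1 - 1*1115 = 1/142 - 1115 = -158329/142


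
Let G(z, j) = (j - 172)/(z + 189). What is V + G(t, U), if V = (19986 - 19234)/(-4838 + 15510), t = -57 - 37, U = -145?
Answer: -206974/63365 ≈ -3.2664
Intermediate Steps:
t = -94
V = 47/667 (V = 752/10672 = 752*(1/10672) = 47/667 ≈ 0.070465)
G(z, j) = (-172 + j)/(189 + z)
V + G(t, U) = 47/667 + (-172 - 145)/(189 - 94) = 47/667 - 317/95 = -206974/63365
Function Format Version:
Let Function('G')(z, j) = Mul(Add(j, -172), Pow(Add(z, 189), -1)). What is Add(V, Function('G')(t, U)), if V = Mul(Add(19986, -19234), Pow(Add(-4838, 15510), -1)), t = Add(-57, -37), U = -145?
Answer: Rational(-206974, 63365) ≈ -3.2664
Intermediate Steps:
t = -94
V = Rational(47, 667) (V = Mul(752, Pow(10672, -1)) = Mul(752, Rational(1, 10672)) = Rational(47, 667) ≈ 0.070465)
Function('G')(z, j) = Mul(Pow(Add(189, z), -1), Add(-172, j)) (Function('G')(z, j) = Mul(Add(-172, j), Pow(Add(189, z), -1)) = Mul(Pow(Add(189, z), -1), Add(-172, j)))
Add(V, Function('G')(t, U)) = Add(Rational(47, 667), Mul(Pow(Add(189, -94), -1), Add(-172, -145))) = Add(Rational(47, 667), Mul(Pow(95, -1), -317)) = Add(Rational(47, 667), Mul(Rational(1, 95), -317)) = Add(Rational(47, 667), Rational(-317, 95)) = Rational(-206974, 63365)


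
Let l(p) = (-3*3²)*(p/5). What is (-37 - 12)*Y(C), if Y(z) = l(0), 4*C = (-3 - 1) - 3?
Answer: 0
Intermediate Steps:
C = -7/4 (C = ((-3 - 1) - 3)/4 = (-4 - 3)/4 = (¼)*(-7) = -7/4 ≈ -1.7500)
l(p) = -27*p/5 (l(p) = (-3*9)*(p*(⅕)) = -27*p/5)
Y(z) = 0 (Y(z) = -27/5*0 = 0)
(-37 - 12)*Y(C) = (-37 - 12)*0 = -49*0 = 0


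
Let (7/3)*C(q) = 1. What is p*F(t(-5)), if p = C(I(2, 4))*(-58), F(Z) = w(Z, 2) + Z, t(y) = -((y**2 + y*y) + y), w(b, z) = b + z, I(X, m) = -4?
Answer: 15312/7 ≈ 2187.4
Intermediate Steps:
t(y) = -y - 2*y**2 (t(y) = -((y**2 + y**2) + y) = -(2*y**2 + y) = -(y + 2*y**2) = -y - 2*y**2)
C(q) = 3/7 (C(q) = (3/7)*1 = 3/7)
F(Z) = 2 + 2*Z (F(Z) = (Z + 2) + Z = (2 + Z) + Z = 2 + 2*Z)
p = -174/7 (p = (3/7)*(-58) = -174/7 ≈ -24.857)
p*F(t(-5)) = -174*(2 + 2*(-1*(-5)*(1 + 2*(-5))))/7 = -174*(2 + 2*(-1*(-5)*(1 - 10)))/7 = -174*(2 + 2*(-1*(-5)*(-9)))/7 = -174*(2 + 2*(-45))/7 = -174*(2 - 90)/7 = -174/7*(-88) = 15312/7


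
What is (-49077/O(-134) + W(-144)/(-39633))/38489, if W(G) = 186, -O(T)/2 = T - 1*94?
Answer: -11375167/4067825432 ≈ -0.0027964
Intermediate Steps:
O(T) = 188 - 2*T (O(T) = -2*(T - 1*94) = -2*(T - 94) = -2*(-94 + T) = 188 - 2*T)
(-49077/O(-134) + W(-144)/(-39633))/38489 = (-49077/(188 - 2*(-134)) + 186/(-39633))/38489 = (-49077/(188 + 268) + 186*(-1/39633))*(1/38489) = (-49077/456 - 62/13211)*(1/38489) = (-49077*1/456 - 62/13211)*(1/38489) = (-861/8 - 62/13211)*(1/38489) = -11375167/105688*1/38489 = -11375167/4067825432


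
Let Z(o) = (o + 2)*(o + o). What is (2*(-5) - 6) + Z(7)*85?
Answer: 10694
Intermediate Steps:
Z(o) = 2*o*(2 + o) (Z(o) = (2 + o)*(2*o) = 2*o*(2 + o))
(2*(-5) - 6) + Z(7)*85 = (2*(-5) - 6) + (2*7*(2 + 7))*85 = (-10 - 6) + (2*7*9)*85 = -16 + 126*85 = -16 + 10710 = 10694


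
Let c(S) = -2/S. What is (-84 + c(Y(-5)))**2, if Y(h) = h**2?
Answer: 4418404/625 ≈ 7069.4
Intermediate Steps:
(-84 + c(Y(-5)))**2 = (-84 - 2/((-5)**2))**2 = (-84 - 2/25)**2 = (-2102/25)**2 = 4418404/625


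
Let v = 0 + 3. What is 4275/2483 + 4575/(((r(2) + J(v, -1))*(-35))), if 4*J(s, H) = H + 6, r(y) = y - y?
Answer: -1787631/17381 ≈ -102.85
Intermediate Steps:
v = 3
r(y) = 0
J(s, H) = 3/2 + H/4 (J(s, H) = (H + 6)/4 = (6 + H)/4 = 3/2 + H/4)
4275/2483 + 4575/(((r(2) + J(v, -1))*(-35))) = 4275/2483 + 4575/(((0 + (3/2 + (1/4)*(-1)))*(-35))) = 4275*(1/2483) + 4575/(((0 + (3/2 - 1/4))*(-35))) = 4275/2483 + 4575/(((0 + 5/4)*(-35))) = 4275/2483 + 4575/(((5/4)*(-35))) = 4275/2483 + 4575/(-175/4) = 4275/2483 + 4575*(-4/175) = 4275/2483 - 732/7 = -1787631/17381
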